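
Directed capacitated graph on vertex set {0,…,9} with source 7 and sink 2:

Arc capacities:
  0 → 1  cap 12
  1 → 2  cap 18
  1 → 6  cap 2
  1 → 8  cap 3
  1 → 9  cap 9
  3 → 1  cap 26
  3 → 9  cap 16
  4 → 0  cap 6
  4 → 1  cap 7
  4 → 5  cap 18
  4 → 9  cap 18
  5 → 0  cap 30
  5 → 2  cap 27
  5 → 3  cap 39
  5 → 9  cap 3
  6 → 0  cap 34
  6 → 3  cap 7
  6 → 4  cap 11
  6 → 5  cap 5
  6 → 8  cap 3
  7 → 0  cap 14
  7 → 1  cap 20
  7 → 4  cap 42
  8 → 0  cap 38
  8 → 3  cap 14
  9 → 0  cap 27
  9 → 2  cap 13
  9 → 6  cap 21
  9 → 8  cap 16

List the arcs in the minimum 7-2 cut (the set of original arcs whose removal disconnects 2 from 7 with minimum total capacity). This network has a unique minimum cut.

augment #1: 7→1→2 push 18
augment #2: 7→1→9→2 push 2
augment #3: 7→4→5→2 push 18
augment #4: 7→4→9→2 push 11
augment #5: 7→0→1→6→5→2 push 2
augment #6: 7→4→9→6→5→2 push 3
max flow = 54; residual-reachable set from 7 gives S-side
cut edges (S→T): {(1,2), (4,5), (6,5), (9,2)} total cap 54

Min-cut arcs: {(1,2), (4,5), (6,5), (9,2)} (total capacity 54)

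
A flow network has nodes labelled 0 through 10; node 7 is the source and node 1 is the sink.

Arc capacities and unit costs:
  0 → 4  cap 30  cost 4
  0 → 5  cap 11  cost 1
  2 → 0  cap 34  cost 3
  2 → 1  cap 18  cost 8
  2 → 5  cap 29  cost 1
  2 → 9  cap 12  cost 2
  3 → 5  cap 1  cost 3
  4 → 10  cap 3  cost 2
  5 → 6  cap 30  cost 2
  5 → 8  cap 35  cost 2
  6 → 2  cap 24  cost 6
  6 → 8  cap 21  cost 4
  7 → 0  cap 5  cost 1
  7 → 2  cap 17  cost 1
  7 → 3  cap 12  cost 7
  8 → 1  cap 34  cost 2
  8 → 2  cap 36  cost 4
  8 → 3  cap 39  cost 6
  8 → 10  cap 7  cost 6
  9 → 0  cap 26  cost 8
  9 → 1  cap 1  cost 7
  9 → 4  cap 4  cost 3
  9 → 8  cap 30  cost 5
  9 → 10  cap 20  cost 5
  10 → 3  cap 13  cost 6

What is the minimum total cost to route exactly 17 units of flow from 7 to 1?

shortest-cost path #1: 7→0→5→8→1 push 5 @ unit cost 6 (adds 30)
shortest-cost path #2: 7→2→5→8→1 push 12 @ unit cost 6 (adds 72)
total cost = 102

Minimum cost for 17 units: 102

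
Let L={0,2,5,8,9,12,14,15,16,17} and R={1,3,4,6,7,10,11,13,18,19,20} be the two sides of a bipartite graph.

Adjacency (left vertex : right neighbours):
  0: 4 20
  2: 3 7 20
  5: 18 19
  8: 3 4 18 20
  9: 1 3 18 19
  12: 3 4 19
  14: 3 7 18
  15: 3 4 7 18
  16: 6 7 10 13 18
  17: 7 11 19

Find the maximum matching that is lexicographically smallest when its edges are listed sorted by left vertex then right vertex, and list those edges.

|M| = 9 (so the lex-smallest maximum matching has 9 edges)
process left vertices in ascending order; for each, take the smallest-labelled available neighbour that still permits 9 edges overall, or leave it unmatched if none does
lex-smallest matching: {0-4, 2-3, 5-18, 8-20, 9-1, 12-19, 14-7, 16-6, 17-11}

Lex-smallest maximum matching: {(0,4), (2,3), (5,18), (8,20), (9,1), (12,19), (14,7), (16,6), (17,11)}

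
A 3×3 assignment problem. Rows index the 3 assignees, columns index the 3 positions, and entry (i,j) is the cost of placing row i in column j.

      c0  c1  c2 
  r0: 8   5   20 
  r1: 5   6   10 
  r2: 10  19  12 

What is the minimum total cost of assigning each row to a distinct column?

Minimum assignment cost: 22

optimal assignment: row0→col1 (cost 5), row1→col0 (cost 5), row2→col2 (cost 12)
total = 5 + 5 + 12 = 22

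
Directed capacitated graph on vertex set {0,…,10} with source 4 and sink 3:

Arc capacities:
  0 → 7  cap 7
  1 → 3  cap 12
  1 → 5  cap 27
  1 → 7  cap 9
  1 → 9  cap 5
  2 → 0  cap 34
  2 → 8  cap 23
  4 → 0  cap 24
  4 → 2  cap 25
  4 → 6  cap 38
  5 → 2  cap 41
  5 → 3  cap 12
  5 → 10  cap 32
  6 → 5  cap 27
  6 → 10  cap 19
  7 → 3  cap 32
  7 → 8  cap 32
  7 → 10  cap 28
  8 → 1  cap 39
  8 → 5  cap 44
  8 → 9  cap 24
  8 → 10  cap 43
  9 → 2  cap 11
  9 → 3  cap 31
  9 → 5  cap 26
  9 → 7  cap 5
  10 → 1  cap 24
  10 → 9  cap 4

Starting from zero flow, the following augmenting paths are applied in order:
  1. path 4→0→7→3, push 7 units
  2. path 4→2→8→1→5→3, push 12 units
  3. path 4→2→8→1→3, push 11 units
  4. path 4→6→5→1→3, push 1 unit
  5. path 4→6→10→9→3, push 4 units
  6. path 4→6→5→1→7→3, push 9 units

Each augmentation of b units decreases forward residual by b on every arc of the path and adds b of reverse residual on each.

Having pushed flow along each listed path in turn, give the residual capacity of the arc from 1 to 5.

after path 1 (4→0→7→3, push 7): res(1,5)=27
after path 2 (4→2→8→1→5→3, push 12): res(1,5)=15
after path 3 (4→2→8→1→3, push 11): res(1,5)=15
after path 4 (4→6→5→1→3, push 1): res(1,5)=16
after path 5 (4→6→10→9→3, push 4): res(1,5)=16
after path 6 (4→6→5→1→7→3, push 9): res(1,5)=25

Residual capacity of (1,5): 25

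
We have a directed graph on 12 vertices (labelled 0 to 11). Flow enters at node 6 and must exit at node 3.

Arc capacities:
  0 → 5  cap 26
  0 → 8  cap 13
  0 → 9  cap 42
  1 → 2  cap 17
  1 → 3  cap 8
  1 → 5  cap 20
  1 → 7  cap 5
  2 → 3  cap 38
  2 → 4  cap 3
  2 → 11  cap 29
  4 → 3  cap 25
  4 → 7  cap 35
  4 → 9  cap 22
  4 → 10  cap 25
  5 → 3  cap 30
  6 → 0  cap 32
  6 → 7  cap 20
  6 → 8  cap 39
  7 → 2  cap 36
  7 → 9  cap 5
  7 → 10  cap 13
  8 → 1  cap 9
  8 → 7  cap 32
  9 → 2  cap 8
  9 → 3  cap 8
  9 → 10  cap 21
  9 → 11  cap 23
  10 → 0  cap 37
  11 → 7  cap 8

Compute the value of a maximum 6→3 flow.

Maximum flow value: 84

augment #1: 6→0→5→3 bottleneck 26, total now 26
augment #2: 6→0→9→3 bottleneck 6, total now 32
augment #3: 6→7→2→3 bottleneck 20, total now 52
augment #4: 6→8→1→3 bottleneck 8, total now 60
augment #5: 6→8→1→2→3 bottleneck 1, total now 61
augment #6: 6→8→7→2→3 bottleneck 16, total now 77
augment #7: 6→8→7→9→3 bottleneck 2, total now 79
augment #8: 6→8→7→9→2→3 bottleneck 1, total now 80
augment #9: 6→8→7→9→2→4→3 bottleneck 2, total now 82
augment #10: 6→8→7→10→0→9→2→4→3 bottleneck 1, total now 83
augment #11: 6→8→7→10→0→9→2→1→5→3 bottleneck 1, total now 84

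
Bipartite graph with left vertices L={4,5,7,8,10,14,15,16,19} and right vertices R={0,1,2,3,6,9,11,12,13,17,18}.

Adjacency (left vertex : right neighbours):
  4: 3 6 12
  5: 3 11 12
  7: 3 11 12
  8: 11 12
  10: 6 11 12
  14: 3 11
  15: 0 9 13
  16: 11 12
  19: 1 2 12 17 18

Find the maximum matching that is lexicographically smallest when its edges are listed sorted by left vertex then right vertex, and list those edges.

Lex-smallest maximum matching: {(4,3), (5,11), (7,12), (10,6), (15,0), (19,1)}

|M| = 6 (so the lex-smallest maximum matching has 6 edges)
process left vertices in ascending order; for each, take the smallest-labelled available neighbour that still permits 6 edges overall, or leave it unmatched if none does
lex-smallest matching: {4-3, 5-11, 7-12, 10-6, 15-0, 19-1}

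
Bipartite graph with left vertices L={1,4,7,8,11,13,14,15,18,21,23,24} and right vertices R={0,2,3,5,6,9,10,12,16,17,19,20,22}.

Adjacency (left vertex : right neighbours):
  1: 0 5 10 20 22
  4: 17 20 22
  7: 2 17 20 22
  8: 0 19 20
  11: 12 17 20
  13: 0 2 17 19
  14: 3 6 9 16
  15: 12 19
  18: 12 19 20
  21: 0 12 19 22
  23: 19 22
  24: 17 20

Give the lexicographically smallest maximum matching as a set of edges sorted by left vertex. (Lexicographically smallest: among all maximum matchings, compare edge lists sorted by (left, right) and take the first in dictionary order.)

|M| = 9 (so the lex-smallest maximum matching has 9 edges)
process left vertices in ascending order; for each, take the smallest-labelled available neighbour that still permits 9 edges overall, or leave it unmatched if none does
lex-smallest matching: {1-5, 4-17, 7-2, 8-0, 11-12, 13-19, 14-3, 18-20, 21-22}

Lex-smallest maximum matching: {(1,5), (4,17), (7,2), (8,0), (11,12), (13,19), (14,3), (18,20), (21,22)}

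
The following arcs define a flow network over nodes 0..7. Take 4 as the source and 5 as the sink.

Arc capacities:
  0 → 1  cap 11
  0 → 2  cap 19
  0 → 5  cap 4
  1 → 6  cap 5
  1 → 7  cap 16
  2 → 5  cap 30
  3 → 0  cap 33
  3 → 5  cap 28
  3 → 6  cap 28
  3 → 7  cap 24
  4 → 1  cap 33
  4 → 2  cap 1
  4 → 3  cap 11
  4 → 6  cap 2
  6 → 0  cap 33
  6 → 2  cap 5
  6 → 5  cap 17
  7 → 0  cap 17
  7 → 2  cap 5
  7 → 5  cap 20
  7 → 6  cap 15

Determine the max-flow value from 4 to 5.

Maximum flow value: 35

augment #1: 4→2→5 bottleneck 1, total now 1
augment #2: 4→3→5 bottleneck 11, total now 12
augment #3: 4→6→5 bottleneck 2, total now 14
augment #4: 4→1→6→5 bottleneck 5, total now 19
augment #5: 4→1→7→5 bottleneck 16, total now 35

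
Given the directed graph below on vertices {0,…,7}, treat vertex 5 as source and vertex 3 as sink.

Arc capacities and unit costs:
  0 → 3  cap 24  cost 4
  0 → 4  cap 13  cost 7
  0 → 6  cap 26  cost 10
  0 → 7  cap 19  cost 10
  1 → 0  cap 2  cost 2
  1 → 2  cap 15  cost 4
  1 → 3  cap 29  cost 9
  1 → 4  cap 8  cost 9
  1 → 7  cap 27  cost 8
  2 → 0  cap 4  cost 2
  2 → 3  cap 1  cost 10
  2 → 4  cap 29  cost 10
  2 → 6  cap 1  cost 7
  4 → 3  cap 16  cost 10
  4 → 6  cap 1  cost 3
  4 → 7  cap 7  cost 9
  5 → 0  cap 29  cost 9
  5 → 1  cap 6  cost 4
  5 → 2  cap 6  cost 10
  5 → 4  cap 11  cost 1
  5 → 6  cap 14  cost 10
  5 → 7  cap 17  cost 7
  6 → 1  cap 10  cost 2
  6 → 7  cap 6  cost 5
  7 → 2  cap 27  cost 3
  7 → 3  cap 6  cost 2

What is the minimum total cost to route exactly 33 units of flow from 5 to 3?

Minimum cost for 33 units: 377

shortest-cost path #1: 5→7→3 push 6 @ unit cost 9 (adds 54)
shortest-cost path #2: 5→1→0→3 push 2 @ unit cost 10 (adds 20)
shortest-cost path #3: 5→4→3 push 11 @ unit cost 11 (adds 121)
shortest-cost path #4: 5→0→3 push 14 @ unit cost 13 (adds 182)
total cost = 377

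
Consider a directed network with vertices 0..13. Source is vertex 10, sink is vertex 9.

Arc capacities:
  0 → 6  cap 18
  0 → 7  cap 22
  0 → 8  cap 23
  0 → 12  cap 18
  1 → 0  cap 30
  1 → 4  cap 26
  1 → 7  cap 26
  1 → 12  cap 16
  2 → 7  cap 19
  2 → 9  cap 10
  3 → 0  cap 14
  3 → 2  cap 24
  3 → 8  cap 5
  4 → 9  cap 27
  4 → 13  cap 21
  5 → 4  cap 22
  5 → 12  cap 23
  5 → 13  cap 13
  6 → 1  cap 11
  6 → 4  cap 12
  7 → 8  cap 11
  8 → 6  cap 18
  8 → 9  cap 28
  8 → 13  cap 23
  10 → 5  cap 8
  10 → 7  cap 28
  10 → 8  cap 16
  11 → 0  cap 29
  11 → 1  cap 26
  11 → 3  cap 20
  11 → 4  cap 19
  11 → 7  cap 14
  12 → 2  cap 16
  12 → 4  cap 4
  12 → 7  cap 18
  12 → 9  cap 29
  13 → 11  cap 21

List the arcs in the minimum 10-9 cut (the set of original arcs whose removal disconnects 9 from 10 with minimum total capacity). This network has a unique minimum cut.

augment #1: 10→8→9 push 16
augment #2: 10→5→4→9 push 8
augment #3: 10→7→8→9 push 11
max flow = 35; residual-reachable set from 10 gives S-side
cut edges (S→T): {(7,8), (10,5), (10,8)} total cap 35

Min-cut arcs: {(7,8), (10,5), (10,8)} (total capacity 35)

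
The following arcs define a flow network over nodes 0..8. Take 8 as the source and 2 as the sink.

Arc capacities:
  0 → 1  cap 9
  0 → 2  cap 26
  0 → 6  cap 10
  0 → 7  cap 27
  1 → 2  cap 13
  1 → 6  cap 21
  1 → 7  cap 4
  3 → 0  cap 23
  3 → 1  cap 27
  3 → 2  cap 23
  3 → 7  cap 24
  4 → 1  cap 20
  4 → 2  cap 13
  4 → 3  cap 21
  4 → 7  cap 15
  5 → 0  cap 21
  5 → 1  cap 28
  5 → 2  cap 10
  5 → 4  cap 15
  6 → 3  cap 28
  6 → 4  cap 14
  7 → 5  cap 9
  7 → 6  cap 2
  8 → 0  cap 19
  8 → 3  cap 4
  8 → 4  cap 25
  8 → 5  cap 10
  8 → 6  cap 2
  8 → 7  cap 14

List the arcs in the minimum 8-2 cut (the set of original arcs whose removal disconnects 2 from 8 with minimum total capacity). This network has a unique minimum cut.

augment #1: 8→0→2 push 19
augment #2: 8→3→2 push 4
augment #3: 8→4→2 push 13
augment #4: 8→5→2 push 10
augment #5: 8→4→1→2 push 12
augment #6: 8→6→3→2 push 2
augment #7: 8→7→5→0→2 push 7
augment #8: 8→7→5→1→2 push 1
augment #9: 8→7→6→3→2 push 2
augment #10: 8→7→5→4→3→2 push 1
max flow = 71; residual-reachable set from 8 gives S-side
cut edges (S→T): {(7,5), (7,6), (8,0), (8,3), (8,4), (8,5), (8,6)} total cap 71

Min-cut arcs: {(7,5), (7,6), (8,0), (8,3), (8,4), (8,5), (8,6)} (total capacity 71)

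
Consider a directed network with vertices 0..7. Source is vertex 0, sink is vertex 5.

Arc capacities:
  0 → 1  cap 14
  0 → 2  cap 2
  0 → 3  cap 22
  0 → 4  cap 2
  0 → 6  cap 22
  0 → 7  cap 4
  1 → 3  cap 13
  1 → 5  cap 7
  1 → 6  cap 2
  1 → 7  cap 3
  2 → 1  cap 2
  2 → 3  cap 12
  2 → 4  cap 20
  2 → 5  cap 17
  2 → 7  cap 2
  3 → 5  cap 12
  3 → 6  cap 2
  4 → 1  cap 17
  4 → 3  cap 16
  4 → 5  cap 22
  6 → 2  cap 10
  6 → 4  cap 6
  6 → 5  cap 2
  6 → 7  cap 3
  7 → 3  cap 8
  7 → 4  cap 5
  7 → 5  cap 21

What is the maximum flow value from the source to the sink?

augment #1: 0→1→5 bottleneck 7, total now 7
augment #2: 0→2→5 bottleneck 2, total now 9
augment #3: 0→3→5 bottleneck 12, total now 21
augment #4: 0→4→5 bottleneck 2, total now 23
augment #5: 0→6→5 bottleneck 2, total now 25
augment #6: 0→7→5 bottleneck 4, total now 29
augment #7: 0→1→7→5 bottleneck 3, total now 32
augment #8: 0→6→2→5 bottleneck 10, total now 42
augment #9: 0→6→4→5 bottleneck 6, total now 48
augment #10: 0→6→7→5 bottleneck 3, total now 51

Maximum flow value: 51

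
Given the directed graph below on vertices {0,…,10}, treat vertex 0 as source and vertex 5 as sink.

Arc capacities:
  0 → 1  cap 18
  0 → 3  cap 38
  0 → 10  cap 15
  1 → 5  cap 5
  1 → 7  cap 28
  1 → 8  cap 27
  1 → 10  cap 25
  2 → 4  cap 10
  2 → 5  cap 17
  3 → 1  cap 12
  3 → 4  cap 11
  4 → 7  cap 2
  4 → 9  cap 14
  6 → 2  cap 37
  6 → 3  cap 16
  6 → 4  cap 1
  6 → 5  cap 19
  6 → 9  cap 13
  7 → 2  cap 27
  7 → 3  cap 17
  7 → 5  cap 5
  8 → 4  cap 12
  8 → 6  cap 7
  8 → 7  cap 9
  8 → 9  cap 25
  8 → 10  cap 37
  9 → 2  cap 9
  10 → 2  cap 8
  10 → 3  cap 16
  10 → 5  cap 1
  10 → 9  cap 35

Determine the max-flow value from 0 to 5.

Maximum flow value: 35

augment #1: 0→1→5 bottleneck 5, total now 5
augment #2: 0→10→5 bottleneck 1, total now 6
augment #3: 0→1→7→5 bottleneck 5, total now 11
augment #4: 0→10→2→5 bottleneck 8, total now 19
augment #5: 0→1→7→2→5 bottleneck 8, total now 27
augment #6: 0→10→9→2→5 bottleneck 1, total now 28
augment #7: 0→3→1→8→6→5 bottleneck 7, total now 35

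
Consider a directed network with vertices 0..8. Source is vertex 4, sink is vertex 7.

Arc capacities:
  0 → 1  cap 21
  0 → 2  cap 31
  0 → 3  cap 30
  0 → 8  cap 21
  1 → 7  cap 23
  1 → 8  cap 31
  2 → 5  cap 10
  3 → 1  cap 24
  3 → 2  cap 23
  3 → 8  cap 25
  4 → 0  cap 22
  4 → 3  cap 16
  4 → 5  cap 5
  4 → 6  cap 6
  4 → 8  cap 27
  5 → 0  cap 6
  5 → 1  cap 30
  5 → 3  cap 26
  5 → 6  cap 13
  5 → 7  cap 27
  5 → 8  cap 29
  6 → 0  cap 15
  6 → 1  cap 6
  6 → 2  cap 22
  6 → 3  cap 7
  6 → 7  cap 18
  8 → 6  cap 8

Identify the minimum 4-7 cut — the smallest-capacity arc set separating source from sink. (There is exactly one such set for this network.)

Min-cut arcs: {(1,7), (2,5), (4,5), (4,6), (8,6)} (total capacity 52)

augment #1: 4→5→7 push 5
augment #2: 4→6→7 push 6
augment #3: 4→0→1→7 push 21
augment #4: 4→3→1→7 push 2
augment #5: 4→8→6→7 push 8
augment #6: 4→0→2→5→7 push 1
augment #7: 4→3→2→5→7 push 9
max flow = 52; residual-reachable set from 4 gives S-side
cut edges (S→T): {(1,7), (2,5), (4,5), (4,6), (8,6)} total cap 52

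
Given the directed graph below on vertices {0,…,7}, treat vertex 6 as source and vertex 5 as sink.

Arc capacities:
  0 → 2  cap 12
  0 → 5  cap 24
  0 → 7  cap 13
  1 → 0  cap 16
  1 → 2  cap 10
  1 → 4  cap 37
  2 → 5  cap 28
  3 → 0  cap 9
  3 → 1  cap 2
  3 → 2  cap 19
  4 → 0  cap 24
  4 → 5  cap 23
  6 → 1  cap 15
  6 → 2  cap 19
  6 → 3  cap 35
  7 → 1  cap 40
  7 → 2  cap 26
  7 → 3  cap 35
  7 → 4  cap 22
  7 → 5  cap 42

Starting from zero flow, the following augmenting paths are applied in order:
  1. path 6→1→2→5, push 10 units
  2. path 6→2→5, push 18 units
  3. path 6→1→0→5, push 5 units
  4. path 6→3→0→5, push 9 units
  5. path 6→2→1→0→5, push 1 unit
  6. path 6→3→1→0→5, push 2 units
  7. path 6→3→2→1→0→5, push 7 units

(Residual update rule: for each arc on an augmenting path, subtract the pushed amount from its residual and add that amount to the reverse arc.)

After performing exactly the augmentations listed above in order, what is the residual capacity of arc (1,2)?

Residual capacity of (1,2): 8

after path 1 (6→1→2→5, push 10): res(1,2)=0
after path 2 (6→2→5, push 18): res(1,2)=0
after path 3 (6→1→0→5, push 5): res(1,2)=0
after path 4 (6→3→0→5, push 9): res(1,2)=0
after path 5 (6→2→1→0→5, push 1): res(1,2)=1
after path 6 (6→3→1→0→5, push 2): res(1,2)=1
after path 7 (6→3→2→1→0→5, push 7): res(1,2)=8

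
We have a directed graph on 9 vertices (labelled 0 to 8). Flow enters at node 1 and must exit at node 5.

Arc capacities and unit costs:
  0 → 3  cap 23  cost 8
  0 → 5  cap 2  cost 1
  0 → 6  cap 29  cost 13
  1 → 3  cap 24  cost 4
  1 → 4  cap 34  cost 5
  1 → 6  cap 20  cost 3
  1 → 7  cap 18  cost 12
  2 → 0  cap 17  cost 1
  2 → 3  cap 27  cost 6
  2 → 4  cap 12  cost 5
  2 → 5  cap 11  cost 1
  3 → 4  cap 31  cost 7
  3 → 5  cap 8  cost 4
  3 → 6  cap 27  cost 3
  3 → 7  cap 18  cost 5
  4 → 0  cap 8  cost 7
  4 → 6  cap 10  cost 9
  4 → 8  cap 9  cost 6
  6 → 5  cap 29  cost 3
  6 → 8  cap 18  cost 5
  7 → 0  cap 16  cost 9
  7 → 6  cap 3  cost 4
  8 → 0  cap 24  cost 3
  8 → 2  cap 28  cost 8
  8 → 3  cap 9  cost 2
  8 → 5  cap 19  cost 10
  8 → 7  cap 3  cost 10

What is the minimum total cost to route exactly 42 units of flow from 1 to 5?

Minimum cost for 42 units: 360

shortest-cost path #1: 1→6→5 push 20 @ unit cost 6 (adds 120)
shortest-cost path #2: 1→3→5 push 8 @ unit cost 8 (adds 64)
shortest-cost path #3: 1→3→6→5 push 9 @ unit cost 10 (adds 90)
shortest-cost path #4: 1→4→0→5 push 2 @ unit cost 13 (adds 26)
shortest-cost path #5: 1→4→8→2→5 push 3 @ unit cost 20 (adds 60)
total cost = 360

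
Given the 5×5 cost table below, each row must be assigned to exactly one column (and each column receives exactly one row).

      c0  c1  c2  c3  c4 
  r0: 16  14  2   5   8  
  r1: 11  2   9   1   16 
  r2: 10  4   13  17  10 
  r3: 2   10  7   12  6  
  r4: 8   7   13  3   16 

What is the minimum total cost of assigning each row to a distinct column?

optimal assignment: row0→col2 (cost 2), row1→col1 (cost 2), row2→col4 (cost 10), row3→col0 (cost 2), row4→col3 (cost 3)
total = 2 + 2 + 10 + 2 + 3 = 19

Minimum assignment cost: 19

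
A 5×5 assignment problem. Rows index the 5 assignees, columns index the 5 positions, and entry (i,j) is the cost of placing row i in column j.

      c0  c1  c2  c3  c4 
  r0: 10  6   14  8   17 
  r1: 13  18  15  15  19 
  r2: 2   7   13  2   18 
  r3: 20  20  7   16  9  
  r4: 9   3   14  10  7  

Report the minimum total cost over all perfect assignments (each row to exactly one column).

Minimum assignment cost: 35

optimal assignment: row0→col1 (cost 6), row1→col0 (cost 13), row2→col3 (cost 2), row3→col2 (cost 7), row4→col4 (cost 7)
total = 6 + 13 + 2 + 7 + 7 = 35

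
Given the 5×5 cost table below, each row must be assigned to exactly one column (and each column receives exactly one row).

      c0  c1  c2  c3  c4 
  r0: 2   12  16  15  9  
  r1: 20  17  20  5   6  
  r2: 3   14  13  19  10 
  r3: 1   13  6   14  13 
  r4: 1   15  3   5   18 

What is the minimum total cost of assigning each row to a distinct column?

Minimum assignment cost: 31

optimal assignment: row0→col1 (cost 12), row1→col3 (cost 5), row2→col4 (cost 10), row3→col0 (cost 1), row4→col2 (cost 3)
total = 12 + 5 + 10 + 1 + 3 = 31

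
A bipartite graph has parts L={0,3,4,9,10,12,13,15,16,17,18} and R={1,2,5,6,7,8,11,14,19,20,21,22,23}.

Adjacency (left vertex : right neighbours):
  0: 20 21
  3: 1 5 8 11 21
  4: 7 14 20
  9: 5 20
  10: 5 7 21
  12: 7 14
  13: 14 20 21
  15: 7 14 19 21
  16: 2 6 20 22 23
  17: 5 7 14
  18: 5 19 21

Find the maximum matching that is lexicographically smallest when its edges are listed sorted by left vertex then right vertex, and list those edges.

|M| = 8 (so the lex-smallest maximum matching has 8 edges)
process left vertices in ascending order; for each, take the smallest-labelled available neighbour that still permits 8 edges overall, or leave it unmatched if none does
lex-smallest matching: {0-20, 3-1, 4-7, 9-5, 10-21, 12-14, 15-19, 16-2}

Lex-smallest maximum matching: {(0,20), (3,1), (4,7), (9,5), (10,21), (12,14), (15,19), (16,2)}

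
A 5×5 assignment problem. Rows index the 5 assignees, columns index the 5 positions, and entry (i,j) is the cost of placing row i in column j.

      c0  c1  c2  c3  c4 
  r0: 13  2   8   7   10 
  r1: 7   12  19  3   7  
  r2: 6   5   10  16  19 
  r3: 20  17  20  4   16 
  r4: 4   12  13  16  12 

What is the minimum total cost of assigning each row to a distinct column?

optimal assignment: row0→col1 (cost 2), row1→col4 (cost 7), row2→col2 (cost 10), row3→col3 (cost 4), row4→col0 (cost 4)
total = 2 + 7 + 10 + 4 + 4 = 27

Minimum assignment cost: 27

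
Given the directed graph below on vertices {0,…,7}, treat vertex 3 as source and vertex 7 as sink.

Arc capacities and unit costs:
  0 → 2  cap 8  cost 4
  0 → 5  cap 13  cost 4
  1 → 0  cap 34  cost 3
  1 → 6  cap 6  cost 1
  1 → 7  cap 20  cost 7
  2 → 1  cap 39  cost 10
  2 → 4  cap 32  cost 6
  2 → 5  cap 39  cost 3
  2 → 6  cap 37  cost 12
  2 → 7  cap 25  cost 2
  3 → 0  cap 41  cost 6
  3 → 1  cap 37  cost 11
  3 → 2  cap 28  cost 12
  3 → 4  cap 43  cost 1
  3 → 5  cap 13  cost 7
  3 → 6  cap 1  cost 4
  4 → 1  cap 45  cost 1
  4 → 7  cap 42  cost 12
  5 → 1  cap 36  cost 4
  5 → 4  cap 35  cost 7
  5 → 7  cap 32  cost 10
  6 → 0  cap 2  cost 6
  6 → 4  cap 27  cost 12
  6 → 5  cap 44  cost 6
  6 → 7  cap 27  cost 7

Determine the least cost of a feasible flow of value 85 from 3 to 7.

Minimum cost for 85 units: 1087

shortest-cost path #1: 3→4→1→7 push 20 @ unit cost 9 (adds 180)
shortest-cost path #2: 3→4→1→6→7 push 6 @ unit cost 10 (adds 60)
shortest-cost path #3: 3→6→7 push 1 @ unit cost 11 (adds 11)
shortest-cost path #4: 3→4→1→0→2→7 push 8 @ unit cost 11 (adds 88)
shortest-cost path #5: 3→4→7 push 9 @ unit cost 13 (adds 117)
shortest-cost path #6: 3→2→7 push 17 @ unit cost 14 (adds 238)
shortest-cost path #7: 3→0→1→4→7 push 8 @ unit cost 14 (adds 112)
shortest-cost path #8: 3→5→7 push 13 @ unit cost 17 (adds 221)
shortest-cost path #9: 3→0→5→7 push 3 @ unit cost 20 (adds 60)
total cost = 1087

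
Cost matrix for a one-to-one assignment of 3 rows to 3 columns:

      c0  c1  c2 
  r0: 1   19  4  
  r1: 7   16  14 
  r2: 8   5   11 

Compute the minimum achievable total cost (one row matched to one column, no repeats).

Minimum assignment cost: 16

optimal assignment: row0→col2 (cost 4), row1→col0 (cost 7), row2→col1 (cost 5)
total = 4 + 7 + 5 = 16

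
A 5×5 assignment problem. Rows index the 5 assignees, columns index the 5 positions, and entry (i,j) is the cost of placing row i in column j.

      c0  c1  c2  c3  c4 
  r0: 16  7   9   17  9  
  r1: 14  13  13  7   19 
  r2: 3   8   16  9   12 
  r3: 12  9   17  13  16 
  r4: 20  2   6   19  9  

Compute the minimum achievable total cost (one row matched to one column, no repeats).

Minimum assignment cost: 34

optimal assignment: row0→col4 (cost 9), row1→col3 (cost 7), row2→col0 (cost 3), row3→col1 (cost 9), row4→col2 (cost 6)
total = 9 + 7 + 3 + 9 + 6 = 34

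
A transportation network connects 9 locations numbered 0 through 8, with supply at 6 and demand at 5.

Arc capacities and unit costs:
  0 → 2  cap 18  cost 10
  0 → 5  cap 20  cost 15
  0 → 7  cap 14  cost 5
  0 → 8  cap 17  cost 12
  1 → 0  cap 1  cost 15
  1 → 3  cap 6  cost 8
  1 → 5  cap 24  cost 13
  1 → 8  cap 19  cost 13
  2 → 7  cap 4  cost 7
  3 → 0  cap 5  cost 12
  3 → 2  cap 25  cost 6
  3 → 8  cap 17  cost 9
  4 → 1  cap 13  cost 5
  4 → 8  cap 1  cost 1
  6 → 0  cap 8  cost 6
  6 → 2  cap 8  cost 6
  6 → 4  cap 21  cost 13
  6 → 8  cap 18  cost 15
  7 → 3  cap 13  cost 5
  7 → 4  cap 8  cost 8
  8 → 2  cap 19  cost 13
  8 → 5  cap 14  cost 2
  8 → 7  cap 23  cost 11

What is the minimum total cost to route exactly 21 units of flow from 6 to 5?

Minimum cost for 21 units: 384

shortest-cost path #1: 6→4→8→5 push 1 @ unit cost 16 (adds 16)
shortest-cost path #2: 6→8→5 push 13 @ unit cost 17 (adds 221)
shortest-cost path #3: 6→0→5 push 7 @ unit cost 21 (adds 147)
total cost = 384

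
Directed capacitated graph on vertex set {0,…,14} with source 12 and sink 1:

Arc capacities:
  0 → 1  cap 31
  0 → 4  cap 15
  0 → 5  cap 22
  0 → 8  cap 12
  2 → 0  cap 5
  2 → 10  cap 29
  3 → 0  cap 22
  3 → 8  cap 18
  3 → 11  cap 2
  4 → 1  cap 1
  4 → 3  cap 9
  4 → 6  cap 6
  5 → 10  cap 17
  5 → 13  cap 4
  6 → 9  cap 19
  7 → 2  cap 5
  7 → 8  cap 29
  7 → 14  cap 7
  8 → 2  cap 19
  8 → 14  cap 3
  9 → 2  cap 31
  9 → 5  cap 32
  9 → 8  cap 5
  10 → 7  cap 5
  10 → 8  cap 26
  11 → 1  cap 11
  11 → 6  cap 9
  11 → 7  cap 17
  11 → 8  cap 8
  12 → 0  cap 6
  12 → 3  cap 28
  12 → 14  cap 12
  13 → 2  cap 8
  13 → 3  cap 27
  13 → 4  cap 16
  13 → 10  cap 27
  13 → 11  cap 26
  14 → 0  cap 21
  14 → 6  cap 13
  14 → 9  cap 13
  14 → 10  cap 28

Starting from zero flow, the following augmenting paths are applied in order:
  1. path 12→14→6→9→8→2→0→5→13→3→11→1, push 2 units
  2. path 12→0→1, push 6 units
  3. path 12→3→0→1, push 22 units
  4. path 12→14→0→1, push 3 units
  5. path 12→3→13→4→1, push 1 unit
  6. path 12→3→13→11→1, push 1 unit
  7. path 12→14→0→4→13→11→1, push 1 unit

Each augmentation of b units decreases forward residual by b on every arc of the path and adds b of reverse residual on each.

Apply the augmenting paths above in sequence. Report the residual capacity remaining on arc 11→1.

after path 1 (12→14→6→9→8→2→0→5→13→3→11→1, push 2): res(11,1)=9
after path 2 (12→0→1, push 6): res(11,1)=9
after path 3 (12→3→0→1, push 22): res(11,1)=9
after path 4 (12→14→0→1, push 3): res(11,1)=9
after path 5 (12→3→13→4→1, push 1): res(11,1)=9
after path 6 (12→3→13→11→1, push 1): res(11,1)=8
after path 7 (12→14→0→4→13→11→1, push 1): res(11,1)=7

Residual capacity of (11,1): 7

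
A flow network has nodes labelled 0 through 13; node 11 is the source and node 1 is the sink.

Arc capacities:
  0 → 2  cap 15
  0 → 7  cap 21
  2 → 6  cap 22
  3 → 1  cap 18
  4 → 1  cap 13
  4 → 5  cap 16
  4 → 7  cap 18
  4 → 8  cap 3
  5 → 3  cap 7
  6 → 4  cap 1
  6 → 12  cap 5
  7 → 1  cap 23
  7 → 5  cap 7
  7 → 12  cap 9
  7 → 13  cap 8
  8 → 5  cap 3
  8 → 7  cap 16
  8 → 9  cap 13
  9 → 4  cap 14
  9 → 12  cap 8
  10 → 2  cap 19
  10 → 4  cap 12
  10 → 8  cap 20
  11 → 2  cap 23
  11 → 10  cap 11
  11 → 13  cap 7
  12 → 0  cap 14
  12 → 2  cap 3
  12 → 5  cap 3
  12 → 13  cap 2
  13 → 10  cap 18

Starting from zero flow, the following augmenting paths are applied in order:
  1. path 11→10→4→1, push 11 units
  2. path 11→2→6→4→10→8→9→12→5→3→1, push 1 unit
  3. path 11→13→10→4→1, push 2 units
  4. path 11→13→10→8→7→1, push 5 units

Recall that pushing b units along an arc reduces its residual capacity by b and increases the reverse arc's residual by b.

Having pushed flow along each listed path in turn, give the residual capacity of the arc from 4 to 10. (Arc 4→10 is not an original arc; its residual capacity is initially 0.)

Residual capacity of (4,10): 12

after path 1 (11→10→4→1, push 11): res(4,10)=11
after path 2 (11→2→6→4→10→8→9→12→5→3→1, push 1): res(4,10)=10
after path 3 (11→13→10→4→1, push 2): res(4,10)=12
after path 4 (11→13→10→8→7→1, push 5): res(4,10)=12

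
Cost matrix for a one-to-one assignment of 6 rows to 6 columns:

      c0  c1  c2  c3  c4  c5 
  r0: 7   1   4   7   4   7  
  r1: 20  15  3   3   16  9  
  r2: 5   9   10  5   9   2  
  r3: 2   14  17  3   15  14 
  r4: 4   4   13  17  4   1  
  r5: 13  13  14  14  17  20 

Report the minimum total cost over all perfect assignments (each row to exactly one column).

Minimum assignment cost: 26

one of 3 optimal assignments: row0→col1 (cost 1), row1→col2 (cost 3), row2→col5 (cost 2), row3→col0 (cost 2), row4→col4 (cost 4), row5→col3 (cost 14)
total = 1 + 3 + 2 + 2 + 4 + 14 = 26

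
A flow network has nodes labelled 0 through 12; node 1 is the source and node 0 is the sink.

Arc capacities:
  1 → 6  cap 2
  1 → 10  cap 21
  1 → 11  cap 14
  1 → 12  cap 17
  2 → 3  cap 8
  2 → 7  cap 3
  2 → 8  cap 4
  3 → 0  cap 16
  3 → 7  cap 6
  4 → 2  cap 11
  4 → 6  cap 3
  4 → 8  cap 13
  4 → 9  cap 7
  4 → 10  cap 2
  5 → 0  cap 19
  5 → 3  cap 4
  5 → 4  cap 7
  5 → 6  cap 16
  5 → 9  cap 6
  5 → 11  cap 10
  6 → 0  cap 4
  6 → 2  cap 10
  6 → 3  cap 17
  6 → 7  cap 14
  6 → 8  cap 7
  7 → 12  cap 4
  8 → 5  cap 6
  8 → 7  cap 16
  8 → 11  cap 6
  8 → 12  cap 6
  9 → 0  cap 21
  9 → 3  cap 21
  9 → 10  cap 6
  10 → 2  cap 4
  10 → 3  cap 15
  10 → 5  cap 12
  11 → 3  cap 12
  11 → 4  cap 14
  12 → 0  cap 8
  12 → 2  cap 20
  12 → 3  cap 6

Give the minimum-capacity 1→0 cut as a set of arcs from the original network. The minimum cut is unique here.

augment #1: 1→6→0 push 2
augment #2: 1→12→0 push 8
augment #3: 1→10→3→0 push 15
augment #4: 1→10→5→0 push 6
augment #5: 1→11→3→0 push 1
augment #6: 1→11→4→6→0 push 2
augment #7: 1→11→4→9→0 push 7
augment #8: 1→11→3→10→5→0 push 4
augment #9: 1→12→2→8→5→0 push 4
augment #10: 1→12→3→10→5→0 push 2
augment #11: 1→12→3→11→4→8→5→0 push 2
max flow = 53; residual-reachable set from 1 gives S-side
cut edges (S→T): {(3,0), (4,9), (6,0), (8,5), (10,5), (12,0)} total cap 53

Min-cut arcs: {(3,0), (4,9), (6,0), (8,5), (10,5), (12,0)} (total capacity 53)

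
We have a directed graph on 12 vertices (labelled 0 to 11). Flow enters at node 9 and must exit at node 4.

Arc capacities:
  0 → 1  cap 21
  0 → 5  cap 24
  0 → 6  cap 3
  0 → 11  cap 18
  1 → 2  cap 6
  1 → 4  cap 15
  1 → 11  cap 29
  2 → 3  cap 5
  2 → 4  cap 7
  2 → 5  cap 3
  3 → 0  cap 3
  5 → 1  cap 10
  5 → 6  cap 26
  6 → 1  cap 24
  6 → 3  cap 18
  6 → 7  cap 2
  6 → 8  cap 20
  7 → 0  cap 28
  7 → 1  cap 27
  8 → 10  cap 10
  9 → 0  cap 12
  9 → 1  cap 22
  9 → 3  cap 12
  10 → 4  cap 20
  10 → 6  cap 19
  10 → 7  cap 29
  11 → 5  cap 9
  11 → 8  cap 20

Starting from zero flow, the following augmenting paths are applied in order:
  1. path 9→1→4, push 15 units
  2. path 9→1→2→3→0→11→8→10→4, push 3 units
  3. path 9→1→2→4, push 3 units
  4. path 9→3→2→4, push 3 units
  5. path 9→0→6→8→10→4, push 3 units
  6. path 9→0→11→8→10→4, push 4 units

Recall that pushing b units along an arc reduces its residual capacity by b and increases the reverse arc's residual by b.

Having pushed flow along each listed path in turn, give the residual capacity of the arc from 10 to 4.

after path 1 (9→1→4, push 15): res(10,4)=20
after path 2 (9→1→2→3→0→11→8→10→4, push 3): res(10,4)=17
after path 3 (9→1→2→4, push 3): res(10,4)=17
after path 4 (9→3→2→4, push 3): res(10,4)=17
after path 5 (9→0→6→8→10→4, push 3): res(10,4)=14
after path 6 (9→0→11→8→10→4, push 4): res(10,4)=10

Residual capacity of (10,4): 10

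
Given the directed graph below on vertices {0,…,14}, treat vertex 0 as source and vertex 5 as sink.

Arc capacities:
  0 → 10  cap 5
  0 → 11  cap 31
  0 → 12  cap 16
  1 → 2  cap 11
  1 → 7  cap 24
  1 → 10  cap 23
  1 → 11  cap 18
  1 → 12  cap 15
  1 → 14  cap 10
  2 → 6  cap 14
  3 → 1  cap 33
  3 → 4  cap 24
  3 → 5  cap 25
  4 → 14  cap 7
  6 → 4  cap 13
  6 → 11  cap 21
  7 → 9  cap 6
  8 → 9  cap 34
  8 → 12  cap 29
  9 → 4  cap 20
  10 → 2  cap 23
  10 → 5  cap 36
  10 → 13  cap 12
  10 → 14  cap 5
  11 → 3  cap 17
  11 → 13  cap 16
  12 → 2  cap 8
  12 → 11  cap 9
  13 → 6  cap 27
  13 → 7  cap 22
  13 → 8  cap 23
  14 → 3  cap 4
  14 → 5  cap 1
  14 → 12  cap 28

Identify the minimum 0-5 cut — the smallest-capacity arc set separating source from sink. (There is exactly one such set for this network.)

augment #1: 0→10→5 push 5
augment #2: 0→11→3→5 push 17
augment #3: 0→11→13→6→4→14→5 push 1
augment #4: 0→11→13→6→4→14→3→5 push 4
max flow = 27; residual-reachable set from 0 gives S-side
cut edges (S→T): {(0,10), (11,3), (14,3), (14,5)} total cap 27

Min-cut arcs: {(0,10), (11,3), (14,3), (14,5)} (total capacity 27)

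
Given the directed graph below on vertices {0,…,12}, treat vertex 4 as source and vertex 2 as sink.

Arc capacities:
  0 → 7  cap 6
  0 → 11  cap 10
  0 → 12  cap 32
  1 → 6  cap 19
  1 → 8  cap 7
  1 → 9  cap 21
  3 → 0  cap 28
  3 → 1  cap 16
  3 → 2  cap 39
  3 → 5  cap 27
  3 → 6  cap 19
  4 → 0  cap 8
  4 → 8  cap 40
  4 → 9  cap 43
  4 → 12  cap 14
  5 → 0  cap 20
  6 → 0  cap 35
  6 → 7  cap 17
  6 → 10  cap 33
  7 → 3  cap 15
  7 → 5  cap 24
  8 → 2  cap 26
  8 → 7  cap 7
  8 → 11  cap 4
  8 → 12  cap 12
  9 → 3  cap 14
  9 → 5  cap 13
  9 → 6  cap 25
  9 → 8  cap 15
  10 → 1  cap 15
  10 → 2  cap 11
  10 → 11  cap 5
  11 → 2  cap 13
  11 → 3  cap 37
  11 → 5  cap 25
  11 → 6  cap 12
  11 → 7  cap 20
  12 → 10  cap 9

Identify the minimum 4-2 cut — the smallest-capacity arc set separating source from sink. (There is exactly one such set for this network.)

augment #1: 4→8→2 push 26
augment #2: 4→0→11→2 push 8
augment #3: 4→8→11→2 push 4
augment #4: 4→9→3→2 push 14
augment #5: 4→12→10→2 push 9
augment #6: 4→8→7→3→2 push 7
augment #7: 4→9→6→10→2 push 2
augment #8: 4→9→5→0→11→2 push 1
augment #9: 4→9→6→7→3→2 push 8
augment #10: 4→9→5→0→11→3→2 push 1
augment #11: 4→9→6→10→11→3→2 push 5
max flow = 85; residual-reachable set from 4 gives S-side
cut edges (S→T): {(0,11), (7,3), (8,2), (8,11), (9,3), (10,2), (10,11)} total cap 85

Min-cut arcs: {(0,11), (7,3), (8,2), (8,11), (9,3), (10,2), (10,11)} (total capacity 85)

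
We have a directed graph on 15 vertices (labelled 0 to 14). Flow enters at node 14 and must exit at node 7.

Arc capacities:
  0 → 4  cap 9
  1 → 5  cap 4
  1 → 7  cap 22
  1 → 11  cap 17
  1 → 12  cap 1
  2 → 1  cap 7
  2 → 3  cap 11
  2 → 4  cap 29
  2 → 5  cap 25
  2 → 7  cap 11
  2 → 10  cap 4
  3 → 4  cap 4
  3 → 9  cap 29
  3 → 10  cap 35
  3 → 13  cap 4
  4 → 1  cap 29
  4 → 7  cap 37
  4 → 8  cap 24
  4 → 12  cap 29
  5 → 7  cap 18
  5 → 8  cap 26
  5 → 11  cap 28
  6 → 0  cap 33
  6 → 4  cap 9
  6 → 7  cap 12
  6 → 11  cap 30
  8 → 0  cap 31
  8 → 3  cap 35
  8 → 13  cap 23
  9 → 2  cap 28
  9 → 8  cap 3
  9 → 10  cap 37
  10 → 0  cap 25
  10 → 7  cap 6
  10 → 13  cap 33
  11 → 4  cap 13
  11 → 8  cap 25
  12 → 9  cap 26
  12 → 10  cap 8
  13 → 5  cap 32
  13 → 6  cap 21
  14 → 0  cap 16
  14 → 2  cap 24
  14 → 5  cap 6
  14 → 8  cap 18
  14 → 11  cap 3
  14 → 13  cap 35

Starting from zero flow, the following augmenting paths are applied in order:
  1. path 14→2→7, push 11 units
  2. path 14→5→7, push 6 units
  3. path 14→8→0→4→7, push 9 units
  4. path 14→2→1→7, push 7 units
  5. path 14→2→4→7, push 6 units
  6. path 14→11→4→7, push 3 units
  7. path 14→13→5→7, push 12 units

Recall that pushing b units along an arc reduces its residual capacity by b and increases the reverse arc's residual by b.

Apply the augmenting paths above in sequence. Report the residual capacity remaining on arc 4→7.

Residual capacity of (4,7): 19

after path 1 (14→2→7, push 11): res(4,7)=37
after path 2 (14→5→7, push 6): res(4,7)=37
after path 3 (14→8→0→4→7, push 9): res(4,7)=28
after path 4 (14→2→1→7, push 7): res(4,7)=28
after path 5 (14→2→4→7, push 6): res(4,7)=22
after path 6 (14→11→4→7, push 3): res(4,7)=19
after path 7 (14→13→5→7, push 12): res(4,7)=19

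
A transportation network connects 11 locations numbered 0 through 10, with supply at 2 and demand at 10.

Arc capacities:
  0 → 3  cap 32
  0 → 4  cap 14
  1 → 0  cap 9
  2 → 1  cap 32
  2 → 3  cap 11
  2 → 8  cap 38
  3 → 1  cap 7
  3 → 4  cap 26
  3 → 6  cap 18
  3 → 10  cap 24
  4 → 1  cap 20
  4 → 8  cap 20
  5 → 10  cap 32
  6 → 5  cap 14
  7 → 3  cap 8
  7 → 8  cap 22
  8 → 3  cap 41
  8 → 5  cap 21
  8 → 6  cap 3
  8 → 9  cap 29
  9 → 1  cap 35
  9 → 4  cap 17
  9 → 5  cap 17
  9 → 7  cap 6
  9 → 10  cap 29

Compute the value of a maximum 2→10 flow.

Maximum flow value: 58

augment #1: 2→3→10 bottleneck 11, total now 11
augment #2: 2→8→3→10 bottleneck 13, total now 24
augment #3: 2→8→5→10 bottleneck 21, total now 45
augment #4: 2→8→9→10 bottleneck 4, total now 49
augment #5: 2→1→0→3→6→5→10 bottleneck 9, total now 58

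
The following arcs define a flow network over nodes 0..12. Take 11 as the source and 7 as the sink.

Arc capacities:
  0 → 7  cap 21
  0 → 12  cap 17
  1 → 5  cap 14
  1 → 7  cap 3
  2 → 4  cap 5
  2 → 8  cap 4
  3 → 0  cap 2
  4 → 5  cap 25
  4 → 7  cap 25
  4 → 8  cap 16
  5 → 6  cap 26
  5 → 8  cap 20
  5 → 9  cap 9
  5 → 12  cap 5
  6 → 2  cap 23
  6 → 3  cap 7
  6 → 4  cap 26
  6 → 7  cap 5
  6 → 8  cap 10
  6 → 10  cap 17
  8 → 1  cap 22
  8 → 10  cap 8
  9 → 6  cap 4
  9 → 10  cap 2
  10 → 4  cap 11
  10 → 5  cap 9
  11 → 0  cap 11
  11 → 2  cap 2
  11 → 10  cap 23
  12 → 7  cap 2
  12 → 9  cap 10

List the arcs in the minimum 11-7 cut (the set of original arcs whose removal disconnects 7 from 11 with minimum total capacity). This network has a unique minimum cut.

augment #1: 11→0→7 push 11
augment #2: 11→2→4→7 push 2
augment #3: 11→10→4→7 push 11
augment #4: 11→10→5→6→7 push 5
augment #5: 11→10→5→12→7 push 2
augment #6: 11→10→5→6→4→7 push 2
max flow = 33; residual-reachable set from 11 gives S-side
cut edges (S→T): {(10,4), (10,5), (11,0), (11,2)} total cap 33

Min-cut arcs: {(10,4), (10,5), (11,0), (11,2)} (total capacity 33)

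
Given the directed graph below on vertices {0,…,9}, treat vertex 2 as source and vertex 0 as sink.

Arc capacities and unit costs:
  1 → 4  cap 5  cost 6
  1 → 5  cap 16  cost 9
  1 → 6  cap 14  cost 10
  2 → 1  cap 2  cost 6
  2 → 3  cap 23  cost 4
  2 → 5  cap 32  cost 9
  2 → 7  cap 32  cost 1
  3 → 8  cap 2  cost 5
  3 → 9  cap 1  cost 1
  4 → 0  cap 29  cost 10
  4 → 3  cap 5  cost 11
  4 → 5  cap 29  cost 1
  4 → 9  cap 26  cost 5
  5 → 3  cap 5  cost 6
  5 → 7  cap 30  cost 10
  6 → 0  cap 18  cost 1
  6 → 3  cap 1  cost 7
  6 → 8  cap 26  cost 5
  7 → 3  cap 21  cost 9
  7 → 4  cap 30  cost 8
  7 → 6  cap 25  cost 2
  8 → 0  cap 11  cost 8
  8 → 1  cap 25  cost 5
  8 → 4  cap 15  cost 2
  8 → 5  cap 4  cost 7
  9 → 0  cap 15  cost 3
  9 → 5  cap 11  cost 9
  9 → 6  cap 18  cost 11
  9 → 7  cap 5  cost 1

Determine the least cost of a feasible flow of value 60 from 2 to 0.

shortest-cost path #1: 2→7→6→0 push 18 @ unit cost 4 (adds 72)
shortest-cost path #2: 2→3→9→0 push 1 @ unit cost 8 (adds 8)
shortest-cost path #3: 2→7→6→8→0 push 7 @ unit cost 16 (adds 112)
shortest-cost path #4: 2→3→8→0 push 2 @ unit cost 17 (adds 34)
shortest-cost path #5: 2→7→4→9→0 push 7 @ unit cost 17 (adds 119)
shortest-cost path #6: 2→1→4→9→0 push 2 @ unit cost 20 (adds 40)
shortest-cost path #7: 2→5→7→4→9→0 push 5 @ unit cost 35 (adds 175)
shortest-cost path #8: 2→5→7→4→0 push 18 @ unit cost 37 (adds 666)
total cost = 1226

Minimum cost for 60 units: 1226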